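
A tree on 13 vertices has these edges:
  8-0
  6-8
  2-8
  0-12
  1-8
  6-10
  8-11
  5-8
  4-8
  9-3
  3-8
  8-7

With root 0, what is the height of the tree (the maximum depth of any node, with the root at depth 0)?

3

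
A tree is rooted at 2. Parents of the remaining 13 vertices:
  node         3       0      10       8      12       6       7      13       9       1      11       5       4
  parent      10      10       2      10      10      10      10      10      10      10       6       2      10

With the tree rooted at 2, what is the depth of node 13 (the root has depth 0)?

Path from 2 to 13: 2 → 10 → 13, which has 2 edges.

2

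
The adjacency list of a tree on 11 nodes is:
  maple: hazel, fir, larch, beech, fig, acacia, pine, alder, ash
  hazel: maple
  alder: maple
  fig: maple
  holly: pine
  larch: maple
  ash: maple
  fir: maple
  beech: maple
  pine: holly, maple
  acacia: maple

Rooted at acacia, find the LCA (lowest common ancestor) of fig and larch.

maple

Ancestors of fig (toward the root): fig, maple, acacia.
Ancestors of larch: larch, maple, acacia.
The deepest node appearing in both lists is maple.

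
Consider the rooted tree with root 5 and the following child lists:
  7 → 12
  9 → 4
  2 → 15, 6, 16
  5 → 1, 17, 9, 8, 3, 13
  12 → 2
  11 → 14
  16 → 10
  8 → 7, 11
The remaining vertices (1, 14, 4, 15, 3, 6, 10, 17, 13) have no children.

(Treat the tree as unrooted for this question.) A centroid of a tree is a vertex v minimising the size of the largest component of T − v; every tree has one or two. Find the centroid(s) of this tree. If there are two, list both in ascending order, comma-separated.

Delete 8: the remaining components have sizes 7, 7, 2. Max 7 ≤ 8, so 8 is a centroid.
Every other node leaves some component of size > 8, so the centroid is unique.

8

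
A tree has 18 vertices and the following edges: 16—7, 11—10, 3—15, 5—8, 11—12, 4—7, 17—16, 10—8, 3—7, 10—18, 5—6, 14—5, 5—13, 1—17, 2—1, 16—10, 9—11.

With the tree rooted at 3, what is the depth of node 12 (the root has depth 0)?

Climbing from 12 to the root: 12 – 11 – 10 – 16 – 7 – 3. That's 5 steps.

5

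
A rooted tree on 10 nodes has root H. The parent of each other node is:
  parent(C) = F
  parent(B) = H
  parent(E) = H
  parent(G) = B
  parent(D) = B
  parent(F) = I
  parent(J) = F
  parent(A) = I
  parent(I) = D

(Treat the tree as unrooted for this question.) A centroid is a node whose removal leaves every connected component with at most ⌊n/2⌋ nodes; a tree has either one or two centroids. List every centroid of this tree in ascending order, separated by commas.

D, I

If D is removed the pieces have sizes 5, 4, all ≤ ⌊10/2⌋ = 5.
Its neighbour I also leaves a largest component of size 5, so both are centroids.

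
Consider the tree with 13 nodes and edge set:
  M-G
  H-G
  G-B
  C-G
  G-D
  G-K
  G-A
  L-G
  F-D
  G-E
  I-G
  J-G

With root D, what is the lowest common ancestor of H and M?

G

Path H→root: H G D; path M→root: M G D.
First common node: G.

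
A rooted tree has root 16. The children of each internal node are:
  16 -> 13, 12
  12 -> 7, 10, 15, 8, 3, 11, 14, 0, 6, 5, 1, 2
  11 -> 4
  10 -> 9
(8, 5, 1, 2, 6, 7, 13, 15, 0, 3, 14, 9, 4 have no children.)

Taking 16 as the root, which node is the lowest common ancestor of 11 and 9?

Path 11→root: 11 12 16; path 9→root: 9 10 12 16.
First common node: 12.

12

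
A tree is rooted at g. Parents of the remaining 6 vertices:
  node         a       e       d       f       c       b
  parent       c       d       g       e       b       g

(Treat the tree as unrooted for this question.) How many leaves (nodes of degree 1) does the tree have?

Degree-1 nodes: a, f — 2 of them.

2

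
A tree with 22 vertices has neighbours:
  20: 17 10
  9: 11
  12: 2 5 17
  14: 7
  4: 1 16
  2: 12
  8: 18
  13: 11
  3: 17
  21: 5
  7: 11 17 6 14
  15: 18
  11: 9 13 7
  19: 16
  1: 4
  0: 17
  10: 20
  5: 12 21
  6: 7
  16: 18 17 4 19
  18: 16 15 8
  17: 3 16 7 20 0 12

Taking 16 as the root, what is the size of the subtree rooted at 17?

The subtree rooted at 17 contains: 17, 0, 7, 20, 12, 3, 6, 11, 14, 10, 5, 2, 13, 9, 21 — 15 nodes.

15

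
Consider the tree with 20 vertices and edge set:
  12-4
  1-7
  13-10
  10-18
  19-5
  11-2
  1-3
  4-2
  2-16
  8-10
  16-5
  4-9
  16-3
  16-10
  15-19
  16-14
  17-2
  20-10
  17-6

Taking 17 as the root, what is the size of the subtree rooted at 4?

3

4's subtree: {4, 12, 9}, size 3.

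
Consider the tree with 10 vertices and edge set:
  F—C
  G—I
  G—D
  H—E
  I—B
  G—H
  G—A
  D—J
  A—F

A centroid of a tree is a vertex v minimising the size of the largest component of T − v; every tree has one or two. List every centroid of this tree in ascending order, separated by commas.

G

Removing G splits the tree into components of sizes 3, 2, 2, 2; the largest is 3 ≤ ⌊10/2⌋ = 5.
Every other node leaves some component of size > 5, so the centroid is unique.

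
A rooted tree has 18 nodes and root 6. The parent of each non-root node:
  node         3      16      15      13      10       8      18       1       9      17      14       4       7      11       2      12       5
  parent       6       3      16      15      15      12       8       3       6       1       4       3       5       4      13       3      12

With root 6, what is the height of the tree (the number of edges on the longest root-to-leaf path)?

The longest root-to-leaf path is 6 → 3 → 16 → 15 → 13 → 2 (5 edges).

5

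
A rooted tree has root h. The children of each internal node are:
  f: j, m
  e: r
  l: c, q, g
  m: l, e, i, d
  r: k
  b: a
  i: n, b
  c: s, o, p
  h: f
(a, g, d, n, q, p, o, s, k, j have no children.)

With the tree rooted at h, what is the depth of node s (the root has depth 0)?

5

Path from h to s: h → f → m → l → c → s, which has 5 edges.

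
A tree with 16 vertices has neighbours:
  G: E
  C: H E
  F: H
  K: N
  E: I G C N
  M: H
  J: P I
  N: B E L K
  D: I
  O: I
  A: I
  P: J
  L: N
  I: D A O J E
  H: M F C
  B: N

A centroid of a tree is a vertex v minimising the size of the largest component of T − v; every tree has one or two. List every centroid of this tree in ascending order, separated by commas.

E

Delete E: the remaining components have sizes 6, 4, 4, 1. Max 6 ≤ 8, so E is a centroid.
Every other node leaves some component of size > 8, so the centroid is unique.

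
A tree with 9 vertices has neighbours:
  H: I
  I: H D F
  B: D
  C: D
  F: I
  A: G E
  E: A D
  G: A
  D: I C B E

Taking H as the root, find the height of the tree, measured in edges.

G sits deepest: H–I–D–E–A–G — 5 edges from the root.

5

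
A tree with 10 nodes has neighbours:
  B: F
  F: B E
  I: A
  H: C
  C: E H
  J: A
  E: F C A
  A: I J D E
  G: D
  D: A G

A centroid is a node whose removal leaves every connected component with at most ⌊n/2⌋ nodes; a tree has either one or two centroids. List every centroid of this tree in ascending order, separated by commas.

A, E

If A is removed the pieces have sizes 5, 2, 1, 1, all ≤ ⌊10/2⌋ = 5.
Its neighbour E also leaves a largest component of size 5, so both are centroids.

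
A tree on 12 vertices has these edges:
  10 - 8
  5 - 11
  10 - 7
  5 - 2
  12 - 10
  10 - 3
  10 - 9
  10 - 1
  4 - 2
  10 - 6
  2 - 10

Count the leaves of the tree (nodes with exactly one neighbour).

9

The leaves are 1, 3, 4, 6, 7, 8, 9, 11, 12.
That is 9 leaves.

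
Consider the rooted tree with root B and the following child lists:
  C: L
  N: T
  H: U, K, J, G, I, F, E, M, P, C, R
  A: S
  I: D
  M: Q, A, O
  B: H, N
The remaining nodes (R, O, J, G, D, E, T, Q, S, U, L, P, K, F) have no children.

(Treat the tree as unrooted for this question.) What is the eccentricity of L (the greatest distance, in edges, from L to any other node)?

5

Distances from L peak at 5, attained at S (T also at distance 5).
L – C – H – M – A – S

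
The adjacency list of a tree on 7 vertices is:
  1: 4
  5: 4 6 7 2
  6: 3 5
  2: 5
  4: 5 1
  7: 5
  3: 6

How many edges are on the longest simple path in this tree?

4

BFS from 1 reaches 3 last, at distance 4; BFS from 3 confirms no node is farther.
Path: 1–4–5–6–3.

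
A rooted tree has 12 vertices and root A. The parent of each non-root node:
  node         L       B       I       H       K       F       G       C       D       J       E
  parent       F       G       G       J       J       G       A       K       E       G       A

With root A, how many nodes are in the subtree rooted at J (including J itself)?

Descendants of J (including itself): J, K, H, C. That's 4.

4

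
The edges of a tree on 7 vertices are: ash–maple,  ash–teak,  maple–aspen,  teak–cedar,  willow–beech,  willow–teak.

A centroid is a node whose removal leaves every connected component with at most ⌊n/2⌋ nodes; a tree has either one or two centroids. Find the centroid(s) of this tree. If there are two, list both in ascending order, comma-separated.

Delete teak: the remaining components have sizes 3, 2, 1. Max 3 ≤ 3, so teak is a centroid.
Every other node leaves some component of size > 3, so the centroid is unique.

teak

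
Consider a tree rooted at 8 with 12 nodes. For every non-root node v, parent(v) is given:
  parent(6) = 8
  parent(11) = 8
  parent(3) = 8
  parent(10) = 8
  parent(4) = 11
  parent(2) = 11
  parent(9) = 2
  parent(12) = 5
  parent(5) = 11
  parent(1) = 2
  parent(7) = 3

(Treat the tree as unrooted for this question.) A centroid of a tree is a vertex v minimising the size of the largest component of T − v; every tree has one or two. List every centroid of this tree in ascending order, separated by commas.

Delete 11: the remaining components have sizes 5, 3, 2, 1. Max 5 ≤ 6, so 11 is a centroid.
No neighbour of 11 does as well, so 11 is the unique centroid.

11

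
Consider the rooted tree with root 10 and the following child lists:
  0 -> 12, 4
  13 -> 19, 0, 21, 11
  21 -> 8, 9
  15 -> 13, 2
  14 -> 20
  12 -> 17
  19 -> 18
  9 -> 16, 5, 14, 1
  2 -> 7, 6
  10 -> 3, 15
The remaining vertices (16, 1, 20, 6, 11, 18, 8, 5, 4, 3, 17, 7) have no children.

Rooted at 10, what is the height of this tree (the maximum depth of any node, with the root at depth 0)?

6

A deepest node is 20, reached by 10-15-13-21-9-14-20.
That path has 6 edges, so the height is 6.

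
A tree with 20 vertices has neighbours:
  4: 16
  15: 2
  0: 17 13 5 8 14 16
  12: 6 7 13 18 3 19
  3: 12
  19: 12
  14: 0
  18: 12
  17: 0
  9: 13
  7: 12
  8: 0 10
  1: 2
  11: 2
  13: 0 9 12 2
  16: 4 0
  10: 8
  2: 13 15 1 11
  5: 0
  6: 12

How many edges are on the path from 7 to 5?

The path is 7 - 12 - 13 - 0 - 5, which has 4 edges.

4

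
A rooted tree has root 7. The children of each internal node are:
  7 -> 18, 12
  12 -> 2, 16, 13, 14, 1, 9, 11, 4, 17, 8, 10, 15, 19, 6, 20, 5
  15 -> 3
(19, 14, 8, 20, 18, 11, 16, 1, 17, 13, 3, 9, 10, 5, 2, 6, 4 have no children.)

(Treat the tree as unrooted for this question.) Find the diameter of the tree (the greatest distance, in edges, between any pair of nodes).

4

BFS from 3 reaches 18 last, at distance 4; BFS from 18 confirms no node is farther.
Path: 3 – 15 – 12 – 7 – 18.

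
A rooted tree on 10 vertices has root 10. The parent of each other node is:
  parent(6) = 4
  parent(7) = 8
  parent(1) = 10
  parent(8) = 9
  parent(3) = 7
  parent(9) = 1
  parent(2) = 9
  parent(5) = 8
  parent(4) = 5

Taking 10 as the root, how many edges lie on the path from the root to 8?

10 – 1 – 9 – 8 — 3 edges.

3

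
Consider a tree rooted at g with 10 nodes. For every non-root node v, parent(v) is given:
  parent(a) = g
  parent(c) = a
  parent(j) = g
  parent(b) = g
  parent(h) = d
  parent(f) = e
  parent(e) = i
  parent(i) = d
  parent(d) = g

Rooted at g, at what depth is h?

g–d–h — 2 edges.

2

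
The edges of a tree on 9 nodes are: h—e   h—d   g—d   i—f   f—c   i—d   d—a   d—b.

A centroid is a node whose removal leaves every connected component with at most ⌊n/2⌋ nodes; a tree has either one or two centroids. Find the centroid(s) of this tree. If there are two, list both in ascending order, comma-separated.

d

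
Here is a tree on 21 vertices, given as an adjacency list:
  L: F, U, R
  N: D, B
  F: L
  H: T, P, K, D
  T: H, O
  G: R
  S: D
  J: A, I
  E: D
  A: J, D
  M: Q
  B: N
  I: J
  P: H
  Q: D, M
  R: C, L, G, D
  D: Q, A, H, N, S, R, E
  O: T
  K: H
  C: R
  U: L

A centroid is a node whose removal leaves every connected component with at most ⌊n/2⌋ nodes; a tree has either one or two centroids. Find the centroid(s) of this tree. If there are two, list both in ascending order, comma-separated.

D

Removing D splits the tree into components of sizes 6, 5, 3, 2, 2, 1, 1; the largest is 6 ≤ ⌊21/2⌋ = 10.
No neighbour of D does as well, so D is the unique centroid.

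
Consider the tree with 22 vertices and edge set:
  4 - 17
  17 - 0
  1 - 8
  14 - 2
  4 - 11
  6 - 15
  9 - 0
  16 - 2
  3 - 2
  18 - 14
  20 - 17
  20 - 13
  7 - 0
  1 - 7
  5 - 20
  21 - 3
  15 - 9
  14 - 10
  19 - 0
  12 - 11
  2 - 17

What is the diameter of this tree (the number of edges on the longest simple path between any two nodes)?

7

BFS from 21 reaches 6 last, at distance 7; BFS from 6 confirms no node is farther.
Path: 21 – 3 – 2 – 17 – 0 – 9 – 15 – 6.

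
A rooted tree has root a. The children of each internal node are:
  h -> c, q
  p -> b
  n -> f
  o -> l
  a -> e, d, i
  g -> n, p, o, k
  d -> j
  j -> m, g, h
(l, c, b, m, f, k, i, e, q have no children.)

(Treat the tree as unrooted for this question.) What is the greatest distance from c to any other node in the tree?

5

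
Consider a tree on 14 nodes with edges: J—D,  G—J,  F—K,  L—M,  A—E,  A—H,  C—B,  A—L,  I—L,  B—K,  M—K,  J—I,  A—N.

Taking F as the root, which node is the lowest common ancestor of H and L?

H's ancestor chain is H, A, L, M, K, F and L's is L, M, K, F; they first meet at L.

L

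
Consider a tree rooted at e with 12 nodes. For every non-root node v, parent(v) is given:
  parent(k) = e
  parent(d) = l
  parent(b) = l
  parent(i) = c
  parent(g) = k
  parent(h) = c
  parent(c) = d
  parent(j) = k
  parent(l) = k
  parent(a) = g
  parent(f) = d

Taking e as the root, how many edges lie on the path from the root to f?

4

Path from e to f: e – k – l – d – f, which has 4 edges.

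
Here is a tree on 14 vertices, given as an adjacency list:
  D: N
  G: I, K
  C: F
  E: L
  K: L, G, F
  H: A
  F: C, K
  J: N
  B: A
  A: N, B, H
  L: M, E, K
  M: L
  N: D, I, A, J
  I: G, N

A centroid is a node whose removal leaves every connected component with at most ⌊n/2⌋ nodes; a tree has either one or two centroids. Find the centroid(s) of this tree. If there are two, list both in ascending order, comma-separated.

If I is removed the pieces have sizes 7, 6, all ≤ ⌊14/2⌋ = 7.
G is adjacent to I and is also a centroid (the largest component after removing it is likewise 7).

G, I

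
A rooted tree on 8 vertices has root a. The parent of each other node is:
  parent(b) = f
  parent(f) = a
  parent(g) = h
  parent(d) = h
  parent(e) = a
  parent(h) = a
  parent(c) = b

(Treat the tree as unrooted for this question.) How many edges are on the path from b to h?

3

Walking from b: b–f–a–h. Length 3.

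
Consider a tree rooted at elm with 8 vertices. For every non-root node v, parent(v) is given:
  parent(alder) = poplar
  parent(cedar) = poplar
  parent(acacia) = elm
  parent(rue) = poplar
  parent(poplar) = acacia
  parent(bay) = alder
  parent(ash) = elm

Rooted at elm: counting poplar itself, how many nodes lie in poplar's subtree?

5

The subtree rooted at poplar contains: poplar, cedar, rue, alder, bay — 5 nodes.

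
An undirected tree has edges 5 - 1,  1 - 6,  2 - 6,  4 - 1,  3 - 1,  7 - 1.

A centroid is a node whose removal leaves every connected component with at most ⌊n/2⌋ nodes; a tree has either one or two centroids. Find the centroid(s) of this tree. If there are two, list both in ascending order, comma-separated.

1

If 1 is removed the pieces have sizes 2, 1, 1, 1, 1, all ≤ ⌊7/2⌋ = 3.
Every other node leaves some component of size > 3, so the centroid is unique.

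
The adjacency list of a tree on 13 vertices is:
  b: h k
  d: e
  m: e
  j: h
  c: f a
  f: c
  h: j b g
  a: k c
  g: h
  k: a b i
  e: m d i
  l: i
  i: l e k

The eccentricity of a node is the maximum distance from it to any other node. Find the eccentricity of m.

A farthest node from m is j (g, f also at distance 6).
The path m–e–i–k–b–h–j has 6 edges.

6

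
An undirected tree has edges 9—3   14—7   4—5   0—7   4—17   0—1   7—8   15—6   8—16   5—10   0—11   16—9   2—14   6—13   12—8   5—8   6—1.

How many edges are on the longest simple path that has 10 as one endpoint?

A farthest node from 10 is 15 (13 also at distance 7).
The path 10–5–8–7–0–1–6–15 has 7 edges.

7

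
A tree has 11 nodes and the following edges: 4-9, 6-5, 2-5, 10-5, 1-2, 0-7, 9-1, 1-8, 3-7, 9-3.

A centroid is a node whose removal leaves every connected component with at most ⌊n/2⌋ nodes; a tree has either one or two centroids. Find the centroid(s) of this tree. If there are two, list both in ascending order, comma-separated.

1

Delete 1: the remaining components have sizes 5, 4, 1. Max 5 ≤ 5, so 1 is a centroid.
No neighbour of 1 does as well, so 1 is the unique centroid.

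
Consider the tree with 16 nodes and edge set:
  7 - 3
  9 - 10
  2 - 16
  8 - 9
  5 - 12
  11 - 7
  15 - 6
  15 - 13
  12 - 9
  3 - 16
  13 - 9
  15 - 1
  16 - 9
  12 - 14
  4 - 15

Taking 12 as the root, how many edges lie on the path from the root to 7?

Climbing from 7 to the root: 7 → 3 → 16 → 9 → 12. That's 4 steps.

4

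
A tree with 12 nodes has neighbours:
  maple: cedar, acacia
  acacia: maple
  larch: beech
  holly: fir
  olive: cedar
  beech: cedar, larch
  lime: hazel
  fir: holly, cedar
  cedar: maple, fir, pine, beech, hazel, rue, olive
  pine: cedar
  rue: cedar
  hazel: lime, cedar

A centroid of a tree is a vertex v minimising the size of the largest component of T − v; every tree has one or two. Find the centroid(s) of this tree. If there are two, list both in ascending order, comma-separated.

cedar

Delete cedar: the remaining components have sizes 2, 2, 2, 2, 1, 1, 1. Max 2 ≤ 6, so cedar is a centroid.
Every other node leaves some component of size > 6, so the centroid is unique.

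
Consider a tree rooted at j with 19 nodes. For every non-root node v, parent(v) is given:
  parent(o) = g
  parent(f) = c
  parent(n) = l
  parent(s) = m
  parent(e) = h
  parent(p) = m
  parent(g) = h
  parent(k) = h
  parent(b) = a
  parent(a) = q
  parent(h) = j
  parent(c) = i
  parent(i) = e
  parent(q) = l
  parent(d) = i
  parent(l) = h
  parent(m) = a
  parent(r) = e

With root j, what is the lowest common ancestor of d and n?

h

Path d→root: d i e h j; path n→root: n l h j.
First common node: h.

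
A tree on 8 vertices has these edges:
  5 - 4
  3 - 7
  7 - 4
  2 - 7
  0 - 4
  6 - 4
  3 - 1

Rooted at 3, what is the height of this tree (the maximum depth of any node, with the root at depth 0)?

5 sits deepest: 3 → 7 → 4 → 5 — 3 edges from the root.

3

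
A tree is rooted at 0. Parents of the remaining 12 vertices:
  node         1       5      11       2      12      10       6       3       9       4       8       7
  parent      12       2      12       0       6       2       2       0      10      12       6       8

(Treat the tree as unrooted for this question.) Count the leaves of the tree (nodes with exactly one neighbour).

7

Degree-1 nodes: 1, 3, 4, 5, 7, 9, 11 — 7 of them.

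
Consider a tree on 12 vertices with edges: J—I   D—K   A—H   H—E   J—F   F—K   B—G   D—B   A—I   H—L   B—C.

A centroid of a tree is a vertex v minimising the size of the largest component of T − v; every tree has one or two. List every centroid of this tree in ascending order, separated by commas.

Removing J splits the tree into components of sizes 6, 5; the largest is 6 ≤ ⌊12/2⌋ = 6.
F is adjacent to J and is also a centroid (the largest component after removing it is likewise 6).

F, J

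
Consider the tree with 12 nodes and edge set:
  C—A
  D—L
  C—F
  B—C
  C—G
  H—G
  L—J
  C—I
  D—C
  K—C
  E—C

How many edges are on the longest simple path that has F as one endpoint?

4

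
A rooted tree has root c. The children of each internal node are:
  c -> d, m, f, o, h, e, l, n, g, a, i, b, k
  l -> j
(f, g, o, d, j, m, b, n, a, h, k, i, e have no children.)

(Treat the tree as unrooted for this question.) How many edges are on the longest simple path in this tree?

A longest path is j - l - c - g, with 3 edges.

3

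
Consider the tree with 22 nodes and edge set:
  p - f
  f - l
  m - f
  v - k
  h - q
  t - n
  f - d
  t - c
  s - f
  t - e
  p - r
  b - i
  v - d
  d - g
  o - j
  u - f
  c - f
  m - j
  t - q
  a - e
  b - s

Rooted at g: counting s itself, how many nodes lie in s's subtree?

Descendants of s (including itself): s, b, i. That's 3.

3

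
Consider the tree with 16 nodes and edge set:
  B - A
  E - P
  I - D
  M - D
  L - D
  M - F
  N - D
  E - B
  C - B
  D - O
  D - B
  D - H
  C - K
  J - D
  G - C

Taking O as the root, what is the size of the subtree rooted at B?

7

The subtree rooted at B contains: B, E, C, A, P, K, G — 7 nodes.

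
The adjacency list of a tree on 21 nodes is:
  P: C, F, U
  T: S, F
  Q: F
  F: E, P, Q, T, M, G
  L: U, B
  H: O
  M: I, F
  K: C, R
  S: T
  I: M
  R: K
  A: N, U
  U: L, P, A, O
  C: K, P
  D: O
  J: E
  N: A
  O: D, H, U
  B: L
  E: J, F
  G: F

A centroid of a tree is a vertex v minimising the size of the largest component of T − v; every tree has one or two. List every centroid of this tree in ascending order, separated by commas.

Removing P splits the tree into components of sizes 9, 8, 3; the largest is 9 ≤ ⌊21/2⌋ = 10.
Every other node leaves some component of size > 10, so the centroid is unique.

P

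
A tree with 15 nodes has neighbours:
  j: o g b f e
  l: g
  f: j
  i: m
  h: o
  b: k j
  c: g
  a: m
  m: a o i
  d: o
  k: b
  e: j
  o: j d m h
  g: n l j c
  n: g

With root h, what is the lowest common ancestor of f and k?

f's ancestor chain is f, j, o, h and k's is k, b, j, o, h; they first meet at j.

j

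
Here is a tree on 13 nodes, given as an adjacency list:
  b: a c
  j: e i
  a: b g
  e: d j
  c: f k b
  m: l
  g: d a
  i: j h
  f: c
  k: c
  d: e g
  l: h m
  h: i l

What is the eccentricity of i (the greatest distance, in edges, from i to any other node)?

8

The node farthest from i is f (k also at distance 8), via i-j-e-d-g-a-b-c-f — 8 edges.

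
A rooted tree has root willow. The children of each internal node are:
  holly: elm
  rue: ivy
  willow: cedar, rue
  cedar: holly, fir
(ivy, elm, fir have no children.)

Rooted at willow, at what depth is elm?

3

Climbing from elm to the root: elm–holly–cedar–willow. That's 3 steps.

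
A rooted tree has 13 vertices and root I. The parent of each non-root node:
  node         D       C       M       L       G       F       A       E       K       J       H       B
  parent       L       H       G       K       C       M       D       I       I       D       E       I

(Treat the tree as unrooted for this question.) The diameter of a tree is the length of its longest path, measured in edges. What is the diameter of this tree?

BFS from F reaches A last, at distance 10; BFS from A confirms no node is farther.
Path: F-M-G-C-H-E-I-K-L-D-A.

10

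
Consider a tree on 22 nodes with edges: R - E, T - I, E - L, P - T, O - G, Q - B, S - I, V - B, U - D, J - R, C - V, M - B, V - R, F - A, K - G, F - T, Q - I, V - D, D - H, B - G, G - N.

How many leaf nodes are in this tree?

12

The leaves are A, C, H, J, K, L, M, N, O, P, S, U.
That is 12 leaves.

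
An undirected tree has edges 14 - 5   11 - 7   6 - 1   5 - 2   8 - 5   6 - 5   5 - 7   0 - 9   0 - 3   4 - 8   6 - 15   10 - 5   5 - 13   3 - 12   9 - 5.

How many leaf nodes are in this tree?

The leaves are 1, 2, 4, 10, 11, 12, 13, 14, 15.
That is 9 leaves.

9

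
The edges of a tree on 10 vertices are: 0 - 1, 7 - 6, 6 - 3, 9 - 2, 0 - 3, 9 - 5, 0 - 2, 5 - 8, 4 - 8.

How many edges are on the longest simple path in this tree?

8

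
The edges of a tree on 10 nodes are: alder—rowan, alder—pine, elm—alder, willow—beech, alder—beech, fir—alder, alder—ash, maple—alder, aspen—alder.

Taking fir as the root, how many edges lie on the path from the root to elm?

Path from fir to elm: fir → alder → elm, which has 2 edges.

2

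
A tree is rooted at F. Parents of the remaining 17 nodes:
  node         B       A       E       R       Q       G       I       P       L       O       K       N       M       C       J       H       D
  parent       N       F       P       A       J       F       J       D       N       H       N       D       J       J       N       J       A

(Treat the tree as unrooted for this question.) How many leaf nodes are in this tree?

Degree-1 nodes: B, C, E, G, I, K, L, M, O, Q, R — 11 of them.

11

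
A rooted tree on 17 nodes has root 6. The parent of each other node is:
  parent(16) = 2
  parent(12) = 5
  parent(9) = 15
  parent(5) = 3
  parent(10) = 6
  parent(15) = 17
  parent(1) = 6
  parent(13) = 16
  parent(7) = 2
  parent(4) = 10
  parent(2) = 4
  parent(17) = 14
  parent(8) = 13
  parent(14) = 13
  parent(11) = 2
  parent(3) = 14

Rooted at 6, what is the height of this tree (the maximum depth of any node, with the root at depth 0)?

9

9 sits deepest: 6-10-4-2-16-13-14-17-15-9 — 9 edges from the root.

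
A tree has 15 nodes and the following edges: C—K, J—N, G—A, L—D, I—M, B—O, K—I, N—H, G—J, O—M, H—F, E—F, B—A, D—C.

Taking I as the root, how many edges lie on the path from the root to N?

Climbing from N to the root: N–J–G–A–B–O–M–I. That's 7 steps.

7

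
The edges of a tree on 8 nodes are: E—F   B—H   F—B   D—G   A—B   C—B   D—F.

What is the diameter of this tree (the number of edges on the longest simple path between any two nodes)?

4

BFS from G reaches H last, at distance 4; BFS from H confirms no node is farther.
Path: G – D – F – B – H.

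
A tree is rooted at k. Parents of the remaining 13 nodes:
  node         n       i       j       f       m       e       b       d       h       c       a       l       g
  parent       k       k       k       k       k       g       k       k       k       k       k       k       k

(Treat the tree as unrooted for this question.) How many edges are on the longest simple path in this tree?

3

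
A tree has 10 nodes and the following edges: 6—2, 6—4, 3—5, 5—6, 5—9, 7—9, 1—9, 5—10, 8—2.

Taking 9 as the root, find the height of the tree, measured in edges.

4

8 sits deepest: 9 – 5 – 6 – 2 – 8 — 4 edges from the root.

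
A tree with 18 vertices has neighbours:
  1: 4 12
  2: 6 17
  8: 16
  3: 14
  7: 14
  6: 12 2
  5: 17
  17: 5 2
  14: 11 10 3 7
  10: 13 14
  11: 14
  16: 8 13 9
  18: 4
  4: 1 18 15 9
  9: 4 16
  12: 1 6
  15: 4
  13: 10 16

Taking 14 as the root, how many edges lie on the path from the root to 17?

10

Path from 14 to 17: 14 – 10 – 13 – 16 – 9 – 4 – 1 – 12 – 6 – 2 – 17, which has 10 edges.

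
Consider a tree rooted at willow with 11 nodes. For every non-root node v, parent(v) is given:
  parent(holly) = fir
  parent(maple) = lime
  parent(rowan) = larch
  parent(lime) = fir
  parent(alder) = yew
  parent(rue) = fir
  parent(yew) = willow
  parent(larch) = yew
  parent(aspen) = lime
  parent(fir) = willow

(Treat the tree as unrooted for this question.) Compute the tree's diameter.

6

Starting from rowan, a farthest node is maple at distance 6.
One longest path: rowan – larch – yew – willow – fir – lime – maple.
So the diameter is 6.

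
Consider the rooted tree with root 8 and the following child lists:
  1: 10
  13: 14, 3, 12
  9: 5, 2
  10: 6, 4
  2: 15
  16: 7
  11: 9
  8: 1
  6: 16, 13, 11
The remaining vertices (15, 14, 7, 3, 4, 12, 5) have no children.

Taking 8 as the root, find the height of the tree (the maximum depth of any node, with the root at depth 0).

7

15 sits deepest: 8-1-10-6-11-9-2-15 — 7 edges from the root.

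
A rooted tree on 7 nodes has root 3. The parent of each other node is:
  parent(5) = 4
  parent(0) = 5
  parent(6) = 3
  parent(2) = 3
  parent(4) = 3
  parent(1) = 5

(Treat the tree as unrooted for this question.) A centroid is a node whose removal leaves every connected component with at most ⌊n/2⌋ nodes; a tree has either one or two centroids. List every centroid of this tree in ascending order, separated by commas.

4

Delete 4: the remaining components have sizes 3, 3. Max 3 ≤ 3, so 4 is a centroid.
Every other node leaves some component of size > 3, so the centroid is unique.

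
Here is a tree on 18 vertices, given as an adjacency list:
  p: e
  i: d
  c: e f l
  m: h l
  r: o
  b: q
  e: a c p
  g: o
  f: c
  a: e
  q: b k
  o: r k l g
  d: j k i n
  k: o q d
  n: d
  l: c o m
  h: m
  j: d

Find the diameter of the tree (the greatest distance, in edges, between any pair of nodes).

BFS from n reaches a last, at distance 7; BFS from a confirms no node is farther.
Path: n – d – k – o – l – c – e – a.

7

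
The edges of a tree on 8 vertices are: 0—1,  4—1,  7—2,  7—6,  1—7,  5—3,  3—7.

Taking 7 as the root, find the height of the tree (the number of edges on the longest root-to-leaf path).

2

A deepest node is 5, reached by 7-3-5.
That path has 2 edges, so the height is 2.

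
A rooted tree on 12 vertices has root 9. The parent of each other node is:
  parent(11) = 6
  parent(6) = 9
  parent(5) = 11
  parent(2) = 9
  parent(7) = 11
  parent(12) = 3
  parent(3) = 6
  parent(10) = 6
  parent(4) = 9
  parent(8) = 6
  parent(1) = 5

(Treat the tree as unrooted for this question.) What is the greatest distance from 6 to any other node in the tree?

3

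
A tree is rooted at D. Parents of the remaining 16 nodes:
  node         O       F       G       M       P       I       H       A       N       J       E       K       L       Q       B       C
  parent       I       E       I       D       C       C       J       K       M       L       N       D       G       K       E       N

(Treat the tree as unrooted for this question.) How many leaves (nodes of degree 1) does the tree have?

7

The leaves are A, B, F, H, O, P, Q.
That is 7 leaves.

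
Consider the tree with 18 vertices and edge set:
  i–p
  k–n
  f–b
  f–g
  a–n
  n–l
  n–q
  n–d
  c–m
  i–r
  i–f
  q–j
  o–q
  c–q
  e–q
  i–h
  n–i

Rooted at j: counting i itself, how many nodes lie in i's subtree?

Descendants of i (including itself): i, f, p, r, h, b, g. That's 7.

7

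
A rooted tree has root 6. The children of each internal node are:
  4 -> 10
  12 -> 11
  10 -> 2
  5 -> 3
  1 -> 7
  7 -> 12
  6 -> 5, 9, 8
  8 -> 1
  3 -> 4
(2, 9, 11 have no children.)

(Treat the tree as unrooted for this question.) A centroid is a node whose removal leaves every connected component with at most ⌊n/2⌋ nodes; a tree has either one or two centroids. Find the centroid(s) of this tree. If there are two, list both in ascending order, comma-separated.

6

Delete 6: the remaining components have sizes 5, 5, 1. Max 5 ≤ 6, so 6 is a centroid.
Every other node leaves some component of size > 6, so the centroid is unique.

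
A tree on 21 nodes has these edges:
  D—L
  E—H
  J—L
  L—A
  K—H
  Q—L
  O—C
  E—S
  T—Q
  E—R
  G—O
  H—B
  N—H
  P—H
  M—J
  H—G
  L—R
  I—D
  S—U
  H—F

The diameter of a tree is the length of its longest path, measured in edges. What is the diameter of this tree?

A longest path is C – O – G – H – E – R – L – J – M, with 8 edges.

8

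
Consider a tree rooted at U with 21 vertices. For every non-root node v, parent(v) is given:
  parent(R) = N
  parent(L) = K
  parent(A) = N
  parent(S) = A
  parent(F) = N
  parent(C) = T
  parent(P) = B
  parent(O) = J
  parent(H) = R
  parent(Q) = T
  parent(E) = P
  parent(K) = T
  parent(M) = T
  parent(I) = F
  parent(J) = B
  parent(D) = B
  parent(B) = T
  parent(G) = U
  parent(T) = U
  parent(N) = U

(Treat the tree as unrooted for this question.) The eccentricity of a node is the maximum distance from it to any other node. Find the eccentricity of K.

The node farthest from K is H (I, S also at distance 5), via K–T–U–N–R–H — 5 edges.

5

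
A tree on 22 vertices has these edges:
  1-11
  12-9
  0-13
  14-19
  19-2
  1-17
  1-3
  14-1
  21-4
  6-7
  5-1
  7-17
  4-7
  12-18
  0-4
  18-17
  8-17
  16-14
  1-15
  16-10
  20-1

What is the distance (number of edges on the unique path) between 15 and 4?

4

15 – 1 – 17 – 7 – 4: 4 edges.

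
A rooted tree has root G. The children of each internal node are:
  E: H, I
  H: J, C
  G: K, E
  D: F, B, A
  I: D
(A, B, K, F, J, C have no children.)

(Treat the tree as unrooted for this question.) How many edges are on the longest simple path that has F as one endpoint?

5

A farthest node from F is J (C, K also at distance 5).
The path F-D-I-E-H-J has 5 edges.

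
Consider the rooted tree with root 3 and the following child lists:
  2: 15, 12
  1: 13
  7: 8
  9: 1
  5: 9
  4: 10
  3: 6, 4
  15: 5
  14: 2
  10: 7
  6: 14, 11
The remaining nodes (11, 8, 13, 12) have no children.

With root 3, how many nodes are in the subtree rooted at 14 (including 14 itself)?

8

Descendants of 14 (including itself): 14, 2, 15, 12, 5, 9, 1, 13. That's 8.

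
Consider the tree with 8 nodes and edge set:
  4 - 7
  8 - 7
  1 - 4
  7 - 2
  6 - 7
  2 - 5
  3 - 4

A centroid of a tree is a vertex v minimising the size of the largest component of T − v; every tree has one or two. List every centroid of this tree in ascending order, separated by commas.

If 7 is removed the pieces have sizes 3, 2, 1, 1, all ≤ ⌊8/2⌋ = 4.
Every other node leaves some component of size > 4, so the centroid is unique.

7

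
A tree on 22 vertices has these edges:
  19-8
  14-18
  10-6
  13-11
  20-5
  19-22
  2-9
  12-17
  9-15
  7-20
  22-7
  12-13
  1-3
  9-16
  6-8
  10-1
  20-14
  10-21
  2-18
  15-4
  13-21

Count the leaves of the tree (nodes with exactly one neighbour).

6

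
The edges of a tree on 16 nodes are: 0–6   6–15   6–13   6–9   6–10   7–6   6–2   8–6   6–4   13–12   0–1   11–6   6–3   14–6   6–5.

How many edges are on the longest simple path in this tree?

4

BFS from 1 reaches 12 last, at distance 4; BFS from 12 confirms no node is farther.
Path: 1-0-6-13-12.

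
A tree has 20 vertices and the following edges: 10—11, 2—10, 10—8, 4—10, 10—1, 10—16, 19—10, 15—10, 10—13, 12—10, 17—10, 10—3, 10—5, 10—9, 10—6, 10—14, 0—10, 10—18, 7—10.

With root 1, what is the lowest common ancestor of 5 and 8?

10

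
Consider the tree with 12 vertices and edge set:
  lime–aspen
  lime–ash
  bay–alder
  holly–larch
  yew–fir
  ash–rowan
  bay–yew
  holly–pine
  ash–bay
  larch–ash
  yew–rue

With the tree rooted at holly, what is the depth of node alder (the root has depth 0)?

4

Path from holly to alder: holly – larch – ash – bay – alder, which has 4 edges.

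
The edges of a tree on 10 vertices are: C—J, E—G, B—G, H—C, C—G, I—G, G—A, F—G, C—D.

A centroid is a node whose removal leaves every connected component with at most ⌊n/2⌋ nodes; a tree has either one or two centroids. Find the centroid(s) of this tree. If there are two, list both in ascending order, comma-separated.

If G is removed the pieces have sizes 4, 1, 1, 1, 1, 1, all ≤ ⌊10/2⌋ = 5.
Every other node leaves some component of size > 5, so the centroid is unique.

G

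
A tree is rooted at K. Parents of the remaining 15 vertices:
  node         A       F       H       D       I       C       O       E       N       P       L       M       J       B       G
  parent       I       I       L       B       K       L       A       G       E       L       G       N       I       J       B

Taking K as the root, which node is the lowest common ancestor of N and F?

Path N→root: N E G B J I K; path F→root: F I K.
First common node: I.

I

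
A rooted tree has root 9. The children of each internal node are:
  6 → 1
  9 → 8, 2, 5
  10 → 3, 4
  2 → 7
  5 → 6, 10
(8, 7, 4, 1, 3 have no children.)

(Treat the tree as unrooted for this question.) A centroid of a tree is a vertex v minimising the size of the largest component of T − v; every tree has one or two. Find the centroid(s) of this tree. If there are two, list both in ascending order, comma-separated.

5

Delete 5: the remaining components have sizes 4, 3, 2. Max 4 ≤ 5, so 5 is a centroid.
No neighbour of 5 does as well, so 5 is the unique centroid.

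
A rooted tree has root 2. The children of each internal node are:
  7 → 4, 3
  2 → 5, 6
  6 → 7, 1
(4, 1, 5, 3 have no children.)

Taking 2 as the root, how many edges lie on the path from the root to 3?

3

Path from 2 to 3: 2–6–7–3, which has 3 edges.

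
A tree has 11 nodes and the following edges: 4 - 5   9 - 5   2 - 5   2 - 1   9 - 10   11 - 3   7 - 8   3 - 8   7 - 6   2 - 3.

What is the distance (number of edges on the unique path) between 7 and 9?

Walking from 7: 7–8–3–2–5–9. Length 5.

5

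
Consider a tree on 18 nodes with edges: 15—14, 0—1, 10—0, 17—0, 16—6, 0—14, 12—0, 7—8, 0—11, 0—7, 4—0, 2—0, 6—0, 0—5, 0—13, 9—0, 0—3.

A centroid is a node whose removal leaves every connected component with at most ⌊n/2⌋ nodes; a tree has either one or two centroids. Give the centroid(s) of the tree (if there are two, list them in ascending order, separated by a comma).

0

Delete 0: the remaining components have sizes 2, 2, 2, 1, 1, 1, 1, 1, 1, 1, 1, 1, 1, 1. Max 2 ≤ 9, so 0 is a centroid.
No neighbour of 0 does as well, so 0 is the unique centroid.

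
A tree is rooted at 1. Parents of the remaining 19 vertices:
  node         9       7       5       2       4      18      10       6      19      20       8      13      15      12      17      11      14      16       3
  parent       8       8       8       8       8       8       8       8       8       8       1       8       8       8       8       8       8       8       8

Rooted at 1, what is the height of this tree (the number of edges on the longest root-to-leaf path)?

2

The longest root-to-leaf path is 1 – 8 – 16 (2 edges).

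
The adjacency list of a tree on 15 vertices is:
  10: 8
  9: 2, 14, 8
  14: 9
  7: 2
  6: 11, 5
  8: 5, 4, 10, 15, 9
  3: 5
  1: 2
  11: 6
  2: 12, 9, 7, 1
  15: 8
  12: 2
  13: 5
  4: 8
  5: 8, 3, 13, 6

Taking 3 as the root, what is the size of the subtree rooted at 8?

Descendants of 8 (including itself): 8, 9, 10, 15, 4, 14, 2, 12, 1, 7. That's 10.

10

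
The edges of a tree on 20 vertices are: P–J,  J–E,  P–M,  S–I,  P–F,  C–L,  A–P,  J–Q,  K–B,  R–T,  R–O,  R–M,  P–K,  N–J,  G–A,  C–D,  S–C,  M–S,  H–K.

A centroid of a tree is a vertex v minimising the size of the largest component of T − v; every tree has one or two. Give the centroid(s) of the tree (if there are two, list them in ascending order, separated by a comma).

P

Removing P splits the tree into components of sizes 9, 4, 3, 2, 1; the largest is 9 ≤ ⌊20/2⌋ = 10.
Every other node leaves some component of size > 10, so the centroid is unique.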